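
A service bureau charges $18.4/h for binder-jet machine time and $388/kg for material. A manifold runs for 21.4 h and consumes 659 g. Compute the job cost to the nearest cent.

Machine-time cost = 18.4 × 21.4, so $393.76.
Material cost = 388 × 659/1000, so $255.692.
Job cost: 393.76 + 255.692 = 649.452 ≈ $649.45.

$649.45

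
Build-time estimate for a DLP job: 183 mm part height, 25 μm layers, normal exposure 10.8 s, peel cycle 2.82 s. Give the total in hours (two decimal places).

27.69 hours

Layer count = ceil(183 / 0.025) = 7320.
Per-layer time: 10.8 + 2.82 → 13.62 s.
Total = 7320 × 13.62 = 99698.4 s = 27.69 hours.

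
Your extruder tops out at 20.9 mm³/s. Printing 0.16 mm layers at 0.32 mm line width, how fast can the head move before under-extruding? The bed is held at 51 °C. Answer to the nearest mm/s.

Extrusion cross-section = 0.16 × 0.32 = 0.0512 mm².
v_max = Q/A = 20.9/0.0512 = 408.20 mm/s → 408 mm/s.

408 mm/s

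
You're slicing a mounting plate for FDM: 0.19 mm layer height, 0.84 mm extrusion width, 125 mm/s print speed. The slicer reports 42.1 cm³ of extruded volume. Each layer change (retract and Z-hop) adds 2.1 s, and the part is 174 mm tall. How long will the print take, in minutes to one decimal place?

Line area = 0.19 × 0.84, so 0.1596 mm².
Toolpath length = 42.1 cm³ / 0.1596 mm² = 42100 / 0.1596 = 263784.5 mm.
Print-move time = 263784.5 / 125 = 2110.3 s.
Number of layers: 174 / 0.19 → 916 (rounded up).
Z-hop total = 916 × 2.1 = 1923.6 s.
Altogether 2110.3 + 1923.6 = 4033.9 s, i.e. 67.2 minutes.

67.2 minutes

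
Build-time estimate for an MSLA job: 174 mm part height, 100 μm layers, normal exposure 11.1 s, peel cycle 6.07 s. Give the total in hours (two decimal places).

8.30 hours

Layers = ⌈174/0.1⌉ = 1740.
Each layer takes = 11.1 + 6.07, so 17.17 s.
Build time: 1740 × 17.17 s = 29875.8 s, i.e. 8.30 hours.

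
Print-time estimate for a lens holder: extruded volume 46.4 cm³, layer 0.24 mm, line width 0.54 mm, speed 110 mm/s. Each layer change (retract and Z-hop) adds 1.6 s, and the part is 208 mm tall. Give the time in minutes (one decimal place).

Bead cross-section = 0.24 × 0.54 = 0.1296 mm².
Total extruded path = 46400/0.1296 = 358024.7 mm.
Print-move time = 358024.7 / 110 = 3254.8 s.
Layers = ⌈208/0.24⌉ = 867.
Non-print overhead = 867 × 1.6 = 1387.2 s.
Total = 3254.8 + 1387.2 = 4642 s = 77.4 minutes.

77.4 minutes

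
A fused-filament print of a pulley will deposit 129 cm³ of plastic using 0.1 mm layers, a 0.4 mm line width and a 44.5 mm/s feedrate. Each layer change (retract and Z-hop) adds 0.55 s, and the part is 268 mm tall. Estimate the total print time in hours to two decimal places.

20.54 hours

Bead cross-section = 0.1 × 0.4, so 0.04 mm².
Toolpath length = 129 cm³ / 0.04 mm² = 129000 / 0.04 = 3225000 mm.
Time extruding: 3225000 / 44.5 → 72471.9 s.
Layer count = ceil(268 / 0.1) = 2680.
Layer-change overhead = 2680 × 0.55, so 1474 s.
Altogether 72471.9 + 1474 = 73945.9 s, i.e. 20.54 hours.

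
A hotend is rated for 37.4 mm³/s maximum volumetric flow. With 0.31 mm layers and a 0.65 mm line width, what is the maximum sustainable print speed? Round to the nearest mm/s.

186 mm/s

A = 0.31 × 0.65, so 0.2015 mm².
v_max = Q/A = 37.4/0.2015 = 185.61 mm/s → 186 mm/s.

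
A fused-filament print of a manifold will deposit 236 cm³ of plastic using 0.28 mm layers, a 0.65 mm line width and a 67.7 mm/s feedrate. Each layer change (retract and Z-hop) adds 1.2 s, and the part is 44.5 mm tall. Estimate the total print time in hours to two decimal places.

5.37 hours

Extrusion cross-section = 0.28 × 0.65 = 0.182 mm².
Toolpath length = 236 cm³ / 0.182 mm² = 236000 / 0.182 = 1296703.3 mm.
Time extruding = 1296703.3 / 67.7 = 19153.7 s.
Layers = ⌈44.5/0.28⌉ = 159.
Z-hop total: 159 × 1.2 → 190.8 s.
Total = 19153.7 + 190.8 = 19344.5 s = 5.37 hours.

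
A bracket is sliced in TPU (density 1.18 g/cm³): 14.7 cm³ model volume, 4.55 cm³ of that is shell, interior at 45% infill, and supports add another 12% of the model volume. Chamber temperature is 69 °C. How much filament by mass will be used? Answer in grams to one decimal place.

Volume inside the shell = 14.7 − 4.55, so 10.15 cm³.
Infill volume = 0.45 × 10.15 = 4.5675 cm³.
Support = 0.12 × 14.7 = 1.764 cm³.
Deposited volume = 4.55 + 4.5675 + 1.764, so 10.8815 cm³.
Mass = 10.8815 × 1.18, so 12.84017 g.

12.8 g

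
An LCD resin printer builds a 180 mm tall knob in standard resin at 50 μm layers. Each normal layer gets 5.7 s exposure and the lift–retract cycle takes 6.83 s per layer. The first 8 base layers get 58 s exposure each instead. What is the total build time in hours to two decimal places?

Layer count = ceil(180 / 0.05) = 3600.
Burn-in layers = 8 × (58 + 6.83) = 518.64 s.
Normal layers: 3592 × (5.7 + 6.83) → 45007.76 s.
Total = 518.64 + 45007.76 = 45526.4 s = 12.65 hours.

12.65 hours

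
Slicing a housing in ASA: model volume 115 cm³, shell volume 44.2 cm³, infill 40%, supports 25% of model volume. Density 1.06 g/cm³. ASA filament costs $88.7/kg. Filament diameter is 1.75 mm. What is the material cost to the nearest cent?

$9.52

Volume inside the shell = 115 − 44.2, so 70.8 cm³.
Deposited infill = 0.40 × 70.8, so 28.32 cm³.
Support: 0.25 × 115 → 28.75 cm³.
Deposited volume: 44.2 + 28.32 + 28.75 → 101.27 cm³.
Mass = 101.27 × 1.06, so 107.3462 g.
At $88.7/kg: 107.3462/1000 × 88.7 = $9.52.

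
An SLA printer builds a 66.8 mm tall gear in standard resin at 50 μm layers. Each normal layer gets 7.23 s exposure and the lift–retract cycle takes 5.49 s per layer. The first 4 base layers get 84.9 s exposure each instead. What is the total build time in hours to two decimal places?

4.81 hours

Layers = ⌈66.8/0.05⌉ = 1336.
Base layers: 4 × (84.9 + 5.49) → 361.56 s.
Regular layers: 1332 × (7.23 + 5.49) → 16943.04 s.
Sum: 361.56 + 16943.04 = 17304.6 s → 4.81 hours.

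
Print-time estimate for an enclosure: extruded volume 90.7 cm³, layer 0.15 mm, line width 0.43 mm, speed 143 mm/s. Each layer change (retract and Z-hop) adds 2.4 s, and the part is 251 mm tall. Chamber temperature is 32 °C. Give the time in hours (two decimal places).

Extrusion cross-section = 0.15 × 0.43 = 0.0645 mm².
Path length: 90700 mm³ / 0.0645 mm² → 1406201.6 mm.
Print-move time: 1406201.6 / 143 → 9833.6 s.
Layer count = ceil(251 / 0.15) = 1674.
Layer-change overhead = 1674 × 2.4 = 4017.6 s.
Altogether 9833.6 + 4017.6 = 13851.2 s, i.e. 3.85 hours.

3.85 hours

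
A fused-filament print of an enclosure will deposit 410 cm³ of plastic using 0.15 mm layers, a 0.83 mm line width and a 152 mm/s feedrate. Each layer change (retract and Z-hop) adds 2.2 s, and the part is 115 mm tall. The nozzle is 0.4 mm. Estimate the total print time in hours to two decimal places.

6.49 hours

Bead cross-section: 0.15 × 0.83 → 0.1245 mm².
Toolpath length = 410 cm³ / 0.1245 mm² = 410000 / 0.1245 = 3293172.7 mm.
Time extruding = 3293172.7 / 152 = 21665.6 s.
Number of layers: 115 / 0.15 → 767 (rounded up).
Layer-change overhead: 767 × 2.2 → 1687.4 s.
Altogether 21665.6 + 1687.4 = 23353 s, i.e. 6.49 hours.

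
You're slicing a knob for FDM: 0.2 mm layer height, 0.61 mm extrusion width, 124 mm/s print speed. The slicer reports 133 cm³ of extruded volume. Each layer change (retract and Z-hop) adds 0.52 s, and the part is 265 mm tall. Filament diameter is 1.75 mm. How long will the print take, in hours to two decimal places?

2.63 hours

Extrusion cross-section: 0.2 × 0.61 → 0.122 mm².
Total extruded path = 133000/0.122 = 1090163.9 mm.
Extrusion time: 1090163.9 / 124 → 8791.6 s.
Number of layers: 265 / 0.2 → 1325 (rounded up).
Layer-change overhead = 1325 × 0.52, so 689 s.
Altogether 8791.6 + 689 = 9480.6 s, i.e. 2.63 hours.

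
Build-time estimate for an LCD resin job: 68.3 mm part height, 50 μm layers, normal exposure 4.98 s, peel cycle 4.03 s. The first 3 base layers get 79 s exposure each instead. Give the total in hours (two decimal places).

3.48 hours

Layers = ⌈68.3/0.05⌉ = 1366.
Bottom layers = 3 × (79 + 4.03) = 249.09 s.
Remaining layers: 1363 × (4.98 + 4.03) → 12280.63 s.
Sum: 249.09 + 12280.63 = 12529.72 s → 3.48 hours.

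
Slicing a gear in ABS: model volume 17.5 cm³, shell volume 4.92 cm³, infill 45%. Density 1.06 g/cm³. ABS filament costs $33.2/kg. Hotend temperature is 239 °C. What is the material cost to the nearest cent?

$0.37

Interior volume = 17.5 − 4.92 = 12.58 cm³.
Infill volume = 0.45 × 12.58, so 5.661 cm³.
Deposited volume: 4.92 + 5.661 → 10.581 cm³.
Mass = 10.581 × 1.06 = 11.21586 g.
Cost = 11.21586 g / 1000 × $33.2/kg = $0.37.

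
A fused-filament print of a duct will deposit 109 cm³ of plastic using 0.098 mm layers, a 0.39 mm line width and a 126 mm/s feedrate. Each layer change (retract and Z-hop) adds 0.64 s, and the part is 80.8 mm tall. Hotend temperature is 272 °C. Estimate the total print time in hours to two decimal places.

6.43 hours

Line area = 0.098 × 0.39, so 0.03822 mm².
Toolpath length = 109 cm³ / 0.03822 mm² = 109000 / 0.03822 = 2851910 mm.
Print-move time = 2851910 / 126, so 22634.2 s.
Number of layers: 80.8 / 0.098 → 825 (rounded up).
Z-hop total = 825 × 0.64 = 528 s.
Altogether 22634.2 + 528 = 23162.2 s, i.e. 6.43 hours.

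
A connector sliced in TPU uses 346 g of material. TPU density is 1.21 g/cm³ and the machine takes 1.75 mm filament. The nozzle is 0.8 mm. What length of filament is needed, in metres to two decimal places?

Volume = 346 g / 1.21 g·cm⁻³ = 285.9504 cm³ = 285950.4 mm³.
A = π r² = π × 0.875² = 2.4053 mm².
Length = 285950.4 / 2.4053 = 118883.47 mm = 118.88 m.

118.88 m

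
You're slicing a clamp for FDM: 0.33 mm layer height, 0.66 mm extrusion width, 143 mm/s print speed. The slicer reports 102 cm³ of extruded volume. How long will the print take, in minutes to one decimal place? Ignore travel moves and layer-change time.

54.6 minutes

Bead cross-section = 0.33 × 0.66 = 0.2178 mm².
Toolpath length = 102 cm³ / 0.2178 mm² = 102000 / 0.2178 = 468319.6 mm.
Extrusion time: 468319.6 / 143 → 3275 s.
3275 s = 54.6 minutes.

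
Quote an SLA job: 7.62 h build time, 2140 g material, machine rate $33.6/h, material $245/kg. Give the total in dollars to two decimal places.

Machine cost: 33.6 × 7.62 → $256.032.
Material charge: 245 × 2140/1000 → $524.30.
Job cost: 256.032 + 524.30 = 780.332 ≈ $780.33.

$780.33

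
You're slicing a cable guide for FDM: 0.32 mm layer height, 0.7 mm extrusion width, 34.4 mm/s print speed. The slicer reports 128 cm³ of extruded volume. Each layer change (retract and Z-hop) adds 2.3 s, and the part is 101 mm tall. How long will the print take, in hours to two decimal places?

Extrusion cross-section = 0.32 × 0.7, so 0.224 mm².
Total extruded path = 128000/0.224 = 571428.6 mm.
Time extruding: 571428.6 / 34.4 → 16611.3 s.
Number of layers: 101 / 0.32 → 316 (rounded up).
Layer-change overhead = 316 × 2.3, so 726.8 s.
Total = 16611.3 + 726.8 = 17338.1 s = 4.82 hours.

4.82 hours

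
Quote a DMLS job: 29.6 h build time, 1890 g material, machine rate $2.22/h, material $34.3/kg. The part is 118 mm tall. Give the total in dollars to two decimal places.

Time charge: 2.22 × 29.6 → $65.712.
Feedstock cost = 34.3 × 1890/1000 = $64.827.
Total = 65.712 + 64.827 = 130.539 ≈ $130.54.

$130.54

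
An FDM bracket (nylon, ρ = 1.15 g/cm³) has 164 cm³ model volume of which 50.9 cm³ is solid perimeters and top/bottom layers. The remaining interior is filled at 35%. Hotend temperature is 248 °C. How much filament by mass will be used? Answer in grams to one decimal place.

Volume inside the shell: 164 − 50.9 → 113.1 cm³.
Infill deposited = 0.35 × 113.1 = 39.585 cm³.
Deposited volume: 50.9 + 39.585 → 90.485 cm³.
Mass: 90.485 × 1.15 → 104.05775 g.

104.1 g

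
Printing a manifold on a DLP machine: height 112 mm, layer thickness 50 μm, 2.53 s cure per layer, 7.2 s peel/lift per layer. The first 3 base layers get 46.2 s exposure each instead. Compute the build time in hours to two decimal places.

Layer count = ceil(112 / 0.05) = 2240.
Burn-in layers = 3 × (46.2 + 7.2) = 160.2 s.
Remaining layers = 2237 × (2.53 + 7.2) = 21766.01 s.
Total = 160.2 + 21766.01 = 21926.21 s = 6.09 hours.

6.09 hours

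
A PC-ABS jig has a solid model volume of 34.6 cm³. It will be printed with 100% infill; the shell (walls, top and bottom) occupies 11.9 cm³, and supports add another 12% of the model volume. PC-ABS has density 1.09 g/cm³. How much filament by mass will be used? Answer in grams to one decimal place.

Interior volume = 34.6 − 11.9 = 22.7 cm³.
Infill deposited: 1.00 × 22.7 → 22.7 cm³.
Support = 0.12 × 34.6 = 4.152 cm³.
Total printed volume = 11.9 + 22.7 + 4.152 = 38.752 cm³.
Mass = 38.752 × 1.09 = 42.23968 g.

42.2 g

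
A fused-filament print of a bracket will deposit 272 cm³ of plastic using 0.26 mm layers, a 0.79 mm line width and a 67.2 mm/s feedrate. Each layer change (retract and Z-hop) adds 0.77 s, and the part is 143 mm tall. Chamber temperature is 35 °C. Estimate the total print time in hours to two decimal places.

5.59 hours

Extrusion cross-section = 0.26 × 0.79, so 0.2054 mm².
Path length: 272000 mm³ / 0.2054 mm² → 1324245.4 mm.
Time extruding: 1324245.4 / 67.2 → 19706 s.
Number of layers: 143 / 0.26 → 550 (rounded up).
Layer-change overhead: 550 × 0.77 → 423.5 s.
Total = 19706 + 423.5 = 20129.5 s = 5.59 hours.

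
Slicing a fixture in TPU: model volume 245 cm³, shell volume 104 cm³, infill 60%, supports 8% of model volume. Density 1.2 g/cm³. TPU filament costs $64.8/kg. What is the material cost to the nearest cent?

$16.19

Interior volume = 245 − 104, so 141 cm³.
Deposited infill = 0.60 × 141, so 84.6 cm³.
Support: 0.08 × 245 → 19.6 cm³.
Total printed volume = 104 + 84.6 + 19.6 = 208.2 cm³.
Mass = 208.2 × 1.2 = 249.84 g.
At $64.8/kg: 249.84/1000 × 64.8 = $16.19.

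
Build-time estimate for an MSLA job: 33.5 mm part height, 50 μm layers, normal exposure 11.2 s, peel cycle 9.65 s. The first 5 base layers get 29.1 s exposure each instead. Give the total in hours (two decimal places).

3.91 hours

Layer count = ceil(33.5 / 0.05) = 670.
Burn-in layers: 5 × (29.1 + 9.65) → 193.75 s.
Remaining layers: 665 × (11.2 + 9.65) → 13865.25 s.
Sum: 193.75 + 13865.25 = 14059 s → 3.91 hours.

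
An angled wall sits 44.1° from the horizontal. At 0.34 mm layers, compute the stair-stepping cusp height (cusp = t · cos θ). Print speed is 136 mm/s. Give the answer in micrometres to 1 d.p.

cos(44.1°) = 0.7181, so cusp = 0.34 × 0.7181 = 0.244154 mm → 244.2 μm.

244.2 μm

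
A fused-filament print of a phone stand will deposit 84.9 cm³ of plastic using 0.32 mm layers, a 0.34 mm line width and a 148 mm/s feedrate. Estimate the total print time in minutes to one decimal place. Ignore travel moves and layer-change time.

Line area: 0.32 × 0.34 → 0.1088 mm².
Total extruded path = 84900/0.1088 = 780330.9 mm.
Extrusion time = 780330.9 / 148, so 5272.5 s.
5272.5 s = 87.9 minutes.

87.9 minutes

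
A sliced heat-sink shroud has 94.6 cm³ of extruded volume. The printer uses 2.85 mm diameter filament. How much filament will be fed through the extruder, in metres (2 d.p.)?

Filament cross-section = π × (2.85/2)² = 6.3794 mm².
L = 94600 mm³ / 6.3794 mm² = 14828.98 mm, i.e. 14.83 m.

14.83 m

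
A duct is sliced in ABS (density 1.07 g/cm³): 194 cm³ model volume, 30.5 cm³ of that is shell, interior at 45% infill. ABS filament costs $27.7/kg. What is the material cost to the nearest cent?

$3.08

Interior volume = 194 − 30.5 = 163.5 cm³.
Deposited infill: 0.45 × 163.5 → 73.575 cm³.
Deposited volume = 30.5 + 73.575 = 104.075 cm³.
Mass = 104.075 × 1.07, so 111.36025 g.
Cost = 111.36025 g / 1000 × $27.7/kg = $3.08.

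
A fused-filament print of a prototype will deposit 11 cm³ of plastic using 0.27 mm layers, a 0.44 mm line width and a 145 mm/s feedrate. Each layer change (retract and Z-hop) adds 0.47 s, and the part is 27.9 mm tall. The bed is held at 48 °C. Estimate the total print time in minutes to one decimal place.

11.5 minutes

Extrusion cross-section = 0.27 × 0.44, so 0.1188 mm².
Total extruded path = 11000/0.1188 = 92592.6 mm.
Print-move time: 92592.6 / 145 → 638.6 s.
Number of layers: 27.9 / 0.27 → 104 (rounded up).
Z-hop total = 104 × 0.47, so 48.88 s.
Altogether 638.6 + 48.88 = 687.48 s, i.e. 11.5 minutes.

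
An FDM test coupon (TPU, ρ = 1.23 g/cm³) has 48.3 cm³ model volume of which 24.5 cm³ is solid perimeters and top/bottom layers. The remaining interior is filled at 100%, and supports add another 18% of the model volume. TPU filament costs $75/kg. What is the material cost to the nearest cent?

$5.26

Infill region = 48.3 − 24.5 = 23.8 cm³.
Infill deposited = 1.00 × 23.8 = 23.8 cm³.
Support = 0.18 × 48.3 = 8.694 cm³.
Total printed volume: 24.5 + 23.8 + 8.694 → 56.994 cm³.
Mass = 56.994 × 1.23 = 70.10262 g.
At $75/kg: 70.10262/1000 × 75 = $5.26.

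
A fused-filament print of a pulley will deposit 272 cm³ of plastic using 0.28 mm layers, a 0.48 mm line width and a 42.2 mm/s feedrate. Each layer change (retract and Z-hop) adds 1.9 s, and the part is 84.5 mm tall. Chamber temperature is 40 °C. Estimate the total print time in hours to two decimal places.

13.48 hours

Bead cross-section = 0.28 × 0.48 = 0.1344 mm².
Toolpath length = 272 cm³ / 0.1344 mm² = 272000 / 0.1344 = 2023809.5 mm.
Print-move time: 2023809.5 / 42.2 → 47957.6 s.
Number of layers: 84.5 / 0.28 → 302 (rounded up).
Z-hop total = 302 × 1.9, so 573.8 s.
Altogether 47957.6 + 573.8 = 48531.4 s, i.e. 13.48 hours.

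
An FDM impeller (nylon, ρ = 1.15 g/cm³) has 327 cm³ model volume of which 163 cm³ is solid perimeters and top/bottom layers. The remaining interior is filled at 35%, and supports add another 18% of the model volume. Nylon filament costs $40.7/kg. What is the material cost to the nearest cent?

$13.07

Interior volume = 327 − 163 = 164 cm³.
Deposited infill: 0.35 × 164 → 57.4 cm³.
Support = 0.18 × 327, so 58.86 cm³.
Total printed volume: 163 + 57.4 + 58.86 → 279.26 cm³.
Mass: 279.26 × 1.15 → 321.149 g.
At $40.7/kg: 321.149/1000 × 40.7 = $13.07.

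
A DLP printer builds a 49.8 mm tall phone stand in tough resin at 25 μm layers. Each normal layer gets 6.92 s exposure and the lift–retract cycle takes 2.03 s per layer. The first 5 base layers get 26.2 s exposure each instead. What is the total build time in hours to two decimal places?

4.98 hours

Layer count = ceil(49.8 / 0.025) = 1992.
Bottom layers = 5 × (26.2 + 2.03) = 141.15 s.
Regular layers: 1987 × (6.92 + 2.03) → 17783.65 s.
Total = 141.15 + 17783.65 = 17924.8 s = 4.98 hours.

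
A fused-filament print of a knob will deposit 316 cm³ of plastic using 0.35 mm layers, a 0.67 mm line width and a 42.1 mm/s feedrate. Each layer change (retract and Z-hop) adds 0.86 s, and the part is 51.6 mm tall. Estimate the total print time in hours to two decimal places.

Line area = 0.35 × 0.67, so 0.2345 mm².
Path length: 316000 mm³ / 0.2345 mm² → 1347548 mm.
Time extruding = 1347548 / 42.1 = 32008.3 s.
Layer count = ceil(51.6 / 0.35) = 148.
Non-print overhead: 148 × 0.86 → 127.28 s.
Total = 32008.3 + 127.28 = 32135.58 s = 8.93 hours.

8.93 hours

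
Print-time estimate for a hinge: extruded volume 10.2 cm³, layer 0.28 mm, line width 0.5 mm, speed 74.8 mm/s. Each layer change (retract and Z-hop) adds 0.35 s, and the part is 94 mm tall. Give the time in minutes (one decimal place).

18.2 minutes

Extrusion cross-section = 0.28 × 0.5 = 0.14 mm².
Path length: 10200 mm³ / 0.14 mm² → 72857.1 mm.
Time extruding = 72857.1 / 74.8, so 974 s.
Layers = ⌈94/0.28⌉ = 336.
Z-hop total: 336 × 0.35 → 117.6 s.
Total = 974 + 117.6 = 1091.6 s = 18.2 minutes.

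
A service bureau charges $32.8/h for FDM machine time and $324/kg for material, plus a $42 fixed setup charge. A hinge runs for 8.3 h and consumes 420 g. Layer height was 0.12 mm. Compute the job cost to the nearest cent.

Machine-time cost = 32.8 × 8.3 = $272.24.
Material cost: 324 × 420/1000 → $136.08.
Adding setup: 272.24 + 136.08 + 42 → $450.32.

$450.32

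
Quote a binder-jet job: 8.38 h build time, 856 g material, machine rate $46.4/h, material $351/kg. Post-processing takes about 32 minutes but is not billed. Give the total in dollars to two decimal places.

Time charge = 46.4 × 8.38, so $388.832.
Feedstock cost = 351 × 856/1000 = $300.456.
Job cost: 388.832 + 300.456 = 689.288 ≈ $689.29.

$689.29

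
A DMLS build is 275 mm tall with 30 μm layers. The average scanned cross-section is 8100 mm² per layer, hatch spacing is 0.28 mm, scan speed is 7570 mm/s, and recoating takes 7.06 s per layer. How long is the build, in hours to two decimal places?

27.71 hours

Layers = ⌈275/0.03⌉ = 9167.
Hatch length per layer = 8100 / 0.28, so 28928.6 mm.
Scan time per layer = 28928.6 / 7570, so 3.8215 s.
Per-layer time = 3.8215 + 7.06 = 10.8815 s.
9167 layers × 10.8815 s/layer = 99750.7105 s, i.e. 27.71 hours.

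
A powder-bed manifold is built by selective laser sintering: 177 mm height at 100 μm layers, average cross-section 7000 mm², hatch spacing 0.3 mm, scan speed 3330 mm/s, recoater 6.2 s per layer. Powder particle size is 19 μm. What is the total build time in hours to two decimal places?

Layer count = ceil(177 / 0.1) = 1770.
Scan path per layer = 7000 / 0.3, so 23333.3 mm.
Laser time per layer: 23333.3 / 3330 → 7.007 s.
Per-layer time = 7.007 + 6.2, so 13.207 s.
Build time = 1770 × 13.207 = 23376.39 s = 6.49 hours.

6.49 hours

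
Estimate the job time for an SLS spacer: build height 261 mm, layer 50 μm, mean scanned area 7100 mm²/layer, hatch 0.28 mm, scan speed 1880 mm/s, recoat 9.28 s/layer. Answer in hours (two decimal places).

33.01 hours

Number of layers: 261 / 0.05 → 5220 (rounded up).
Per-layer scan distance = 7100 / 0.28, so 25357.1 mm.
Laser time per layer = 25357.1 / 1880, so 13.4878 s.
Time per layer = 13.4878 + 9.28 = 22.7678 s.
Total: 5220 × 22.7678 s = 118847.916 s → 33.01 hours.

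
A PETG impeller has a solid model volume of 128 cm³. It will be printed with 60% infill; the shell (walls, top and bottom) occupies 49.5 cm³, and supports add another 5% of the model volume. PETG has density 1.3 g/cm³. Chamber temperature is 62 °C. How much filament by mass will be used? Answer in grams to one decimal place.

133.9 g

Volume inside the shell: 128 − 49.5 → 78.5 cm³.
Infill deposited = 0.60 × 78.5 = 47.1 cm³.
Support = 0.05 × 128, so 6.4 cm³.
Total printed volume = 49.5 + 47.1 + 6.4 = 103 cm³.
Mass: 103 × 1.3 → 133.9 g.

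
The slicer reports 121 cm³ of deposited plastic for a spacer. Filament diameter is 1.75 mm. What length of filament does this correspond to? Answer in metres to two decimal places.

Cross-section of 1.75 mm filament: π·(1.75/2)² = 2.4053 mm².
L = 121000 mm³ / 2.4053 mm² = 50305.58 mm, i.e. 50.31 m.

50.31 m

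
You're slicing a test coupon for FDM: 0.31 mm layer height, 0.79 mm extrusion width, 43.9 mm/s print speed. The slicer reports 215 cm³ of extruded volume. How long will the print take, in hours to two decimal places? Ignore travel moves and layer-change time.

5.55 hours

Line area = 0.31 × 0.79 = 0.2449 mm².
Total extruded path = 215000/0.2449 = 877909.4 mm.
Extrusion time = 877909.4 / 43.9 = 19997.9 s.
That's 19997.9 s → 5.55 hours.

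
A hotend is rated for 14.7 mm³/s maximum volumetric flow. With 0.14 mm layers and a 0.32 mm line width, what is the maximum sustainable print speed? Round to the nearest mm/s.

328 mm/s

A = 0.14 × 0.32, so 0.0448 mm².
Max speed = 14.7 / 0.0448 = 328.13 ≈ 328 mm/s.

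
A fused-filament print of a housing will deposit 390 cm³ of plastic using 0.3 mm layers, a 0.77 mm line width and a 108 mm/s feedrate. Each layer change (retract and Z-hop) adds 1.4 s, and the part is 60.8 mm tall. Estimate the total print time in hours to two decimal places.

Bead cross-section = 0.3 × 0.77, so 0.231 mm².
Toolpath length = 390 cm³ / 0.231 mm² = 390000 / 0.231 = 1688311.7 mm.
Print-move time = 1688311.7 / 108 = 15632.5 s.
Layers = ⌈60.8/0.3⌉ = 203.
Layer-change overhead = 203 × 1.4, so 284.2 s.
Total = 15632.5 + 284.2 = 15916.7 s = 4.42 hours.

4.42 hours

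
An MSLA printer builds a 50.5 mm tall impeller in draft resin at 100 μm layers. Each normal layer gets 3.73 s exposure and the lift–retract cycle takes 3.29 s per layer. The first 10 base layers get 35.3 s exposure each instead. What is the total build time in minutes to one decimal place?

64.3 minutes

Number of layers: 50.5 / 0.1 → 505 (rounded up).
Burn-in layers = 10 × (35.3 + 3.29), so 385.9 s.
Remaining layers: 495 × (3.73 + 3.29) → 3474.9 s.
Total = 385.9 + 3474.9 = 3860.8 s = 64.3 minutes.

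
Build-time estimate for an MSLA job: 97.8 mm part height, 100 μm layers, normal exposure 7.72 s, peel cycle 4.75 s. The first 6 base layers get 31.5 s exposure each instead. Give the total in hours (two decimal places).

Number of layers: 97.8 / 0.1 → 978 (rounded up).
Burn-in layers = 6 × (31.5 + 4.75), so 217.5 s.
Regular layers: 972 × (7.72 + 4.75) → 12120.84 s.
Total = 217.5 + 12120.84 = 12338.34 s = 3.43 hours.

3.43 hours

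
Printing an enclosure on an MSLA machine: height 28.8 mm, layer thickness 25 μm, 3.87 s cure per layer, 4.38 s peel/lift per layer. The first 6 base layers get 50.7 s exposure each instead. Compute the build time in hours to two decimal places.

Layer count = ceil(28.8 / 0.025) = 1152.
Base layers = 6 × (50.7 + 4.38), so 330.48 s.
Normal layers = 1146 × (3.87 + 4.38) = 9454.5 s.
Total = 330.48 + 9454.5 = 9784.98 s = 2.72 hours.

2.72 hours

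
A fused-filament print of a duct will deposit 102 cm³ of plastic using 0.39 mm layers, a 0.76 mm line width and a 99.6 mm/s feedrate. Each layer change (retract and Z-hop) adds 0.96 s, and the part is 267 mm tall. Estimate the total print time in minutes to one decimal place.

68.5 minutes

Bead cross-section = 0.39 × 0.76, so 0.2964 mm².
Toolpath length = 102 cm³ / 0.2964 mm² = 102000 / 0.2964 = 344129.6 mm.
Time extruding: 344129.6 / 99.6 → 3455.1 s.
Number of layers: 267 / 0.39 → 685 (rounded up).
Layer-change overhead = 685 × 0.96 = 657.6 s.
Total = 3455.1 + 657.6 = 4112.7 s = 68.5 minutes.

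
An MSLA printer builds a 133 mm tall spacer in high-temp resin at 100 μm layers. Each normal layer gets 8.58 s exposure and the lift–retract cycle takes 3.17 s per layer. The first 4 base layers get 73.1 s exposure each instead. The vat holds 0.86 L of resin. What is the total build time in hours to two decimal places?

Layer count = ceil(133 / 0.1) = 1330.
Bottom layers = 4 × (73.1 + 3.17), so 305.08 s.
Normal layers: 1326 × (8.58 + 3.17) → 15580.5 s.
Sum: 305.08 + 15580.5 = 15885.58 s → 4.41 hours.

4.41 hours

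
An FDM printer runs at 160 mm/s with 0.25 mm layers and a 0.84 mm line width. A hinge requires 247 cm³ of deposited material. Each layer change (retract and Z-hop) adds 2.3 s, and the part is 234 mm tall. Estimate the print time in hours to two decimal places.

Bead cross-section = 0.25 × 0.84, so 0.21 mm².
Path length: 247000 mm³ / 0.21 mm² → 1176190.5 mm.
Print-move time = 1176190.5 / 160 = 7351.2 s.
Layer count = ceil(234 / 0.25) = 936.
Non-print overhead: 936 × 2.3 → 2152.8 s.
Altogether 7351.2 + 2152.8 = 9504 s, i.e. 2.64 hours.

2.64 hours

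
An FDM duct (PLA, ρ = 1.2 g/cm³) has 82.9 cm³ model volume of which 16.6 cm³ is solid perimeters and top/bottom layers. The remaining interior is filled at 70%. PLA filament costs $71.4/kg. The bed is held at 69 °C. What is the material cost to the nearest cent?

Interior volume = 82.9 − 16.6, so 66.3 cm³.
Infill deposited = 0.70 × 66.3, so 46.41 cm³.
Deposited volume = 16.6 + 46.41 = 63.01 cm³.
Mass = 63.01 × 1.2 = 75.612 g.
At $71.4/kg: 75.612/1000 × 71.4 = $5.40.

$5.40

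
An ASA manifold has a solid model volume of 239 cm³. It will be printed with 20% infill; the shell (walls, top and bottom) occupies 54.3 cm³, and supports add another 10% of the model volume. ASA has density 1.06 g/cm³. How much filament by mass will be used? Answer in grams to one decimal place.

122.0 g

Volume inside the shell = 239 − 54.3 = 184.7 cm³.
Deposited infill = 0.20 × 184.7, so 36.94 cm³.
Support: 0.10 × 239 → 23.9 cm³.
Total extruded = 54.3 + 36.94 + 23.9 = 115.14 cm³.
Mass = 115.14 × 1.06 = 122.0484 g.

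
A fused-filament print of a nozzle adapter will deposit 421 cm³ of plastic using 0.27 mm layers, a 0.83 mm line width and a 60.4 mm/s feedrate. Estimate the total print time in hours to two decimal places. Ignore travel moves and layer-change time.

Line area = 0.27 × 0.83 = 0.2241 mm².
Path length: 421000 mm³ / 0.2241 mm² → 1878625.6 mm.
Time extruding: 1878625.6 / 60.4 → 31103.1 s.
Converting: 31103.1 s = 8.64 hours.

8.64 hours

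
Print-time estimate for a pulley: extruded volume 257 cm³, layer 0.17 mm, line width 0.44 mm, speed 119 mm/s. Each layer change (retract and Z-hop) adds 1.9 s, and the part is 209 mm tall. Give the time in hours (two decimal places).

8.67 hours

Line area = 0.17 × 0.44 = 0.0748 mm².
Path length: 257000 mm³ / 0.0748 mm² → 3435828.9 mm.
Print-move time = 3435828.9 / 119 = 28872.5 s.
Layer count = ceil(209 / 0.17) = 1230.
Z-hop total: 1230 × 1.9 → 2337 s.
Altogether 28872.5 + 2337 = 31209.5 s, i.e. 8.67 hours.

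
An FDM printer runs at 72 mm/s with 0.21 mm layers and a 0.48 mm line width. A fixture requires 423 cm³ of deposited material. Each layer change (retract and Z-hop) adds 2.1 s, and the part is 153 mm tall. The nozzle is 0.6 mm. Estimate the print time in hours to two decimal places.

Line area = 0.21 × 0.48 = 0.1008 mm².
Toolpath length = 423 cm³ / 0.1008 mm² = 423000 / 0.1008 = 4196428.6 mm.
Print-move time = 4196428.6 / 72 = 58283.7 s.
Number of layers: 153 / 0.21 → 729 (rounded up).
Layer-change overhead: 729 × 2.1 → 1530.9 s.
Altogether 58283.7 + 1530.9 = 59814.6 s, i.e. 16.62 hours.

16.62 hours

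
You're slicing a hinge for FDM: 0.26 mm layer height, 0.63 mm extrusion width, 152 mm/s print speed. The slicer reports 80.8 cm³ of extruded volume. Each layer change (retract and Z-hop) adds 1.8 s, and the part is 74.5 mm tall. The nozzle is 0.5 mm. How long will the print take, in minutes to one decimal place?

Extrusion cross-section = 0.26 × 0.63, so 0.1638 mm².
Path length: 80800 mm³ / 0.1638 mm² → 493284.5 mm.
Time extruding: 493284.5 / 152 → 3245.3 s.
Number of layers: 74.5 / 0.26 → 287 (rounded up).
Layer-change overhead = 287 × 1.8, so 516.6 s.
Total = 3245.3 + 516.6 = 3761.9 s = 62.7 minutes.

62.7 minutes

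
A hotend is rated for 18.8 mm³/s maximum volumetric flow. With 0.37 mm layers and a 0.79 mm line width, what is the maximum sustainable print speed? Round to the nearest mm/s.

Bead cross-section = 0.37 × 0.79, so 0.2923 mm².
v_max = Q/A = 18.8/0.2923 = 64.32 mm/s → 64 mm/s.

64 mm/s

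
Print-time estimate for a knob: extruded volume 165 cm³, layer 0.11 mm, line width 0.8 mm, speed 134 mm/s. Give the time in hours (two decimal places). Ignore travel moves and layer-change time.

3.89 hours

Line area = 0.11 × 0.8, so 0.088 mm².
Total extruded path = 165000/0.088 = 1875000 mm.
Extrusion time = 1875000 / 134, so 13992.5 s.
Converting: 13992.5 s = 3.89 hours.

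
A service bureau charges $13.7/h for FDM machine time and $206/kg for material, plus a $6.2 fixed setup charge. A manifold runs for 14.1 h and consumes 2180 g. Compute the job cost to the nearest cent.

Machine-time cost = 13.7 × 14.1 = $193.17.
Material charge = 206 × 2180/1000, so $449.08.
Adding setup: 193.17 + 449.08 + 6.2 → $648.45.

$648.45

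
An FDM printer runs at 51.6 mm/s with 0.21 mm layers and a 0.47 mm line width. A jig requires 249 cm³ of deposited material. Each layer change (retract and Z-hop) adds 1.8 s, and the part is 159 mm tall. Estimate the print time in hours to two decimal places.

Bead cross-section = 0.21 × 0.47, so 0.0987 mm².
Toolpath length = 249 cm³ / 0.0987 mm² = 249000 / 0.0987 = 2522796.4 mm.
Time extruding: 2522796.4 / 51.6 → 48891.4 s.
Number of layers: 159 / 0.21 → 758 (rounded up).
Z-hop total = 758 × 1.8, so 1364.4 s.
Total = 48891.4 + 1364.4 = 50255.8 s = 13.96 hours.

13.96 hours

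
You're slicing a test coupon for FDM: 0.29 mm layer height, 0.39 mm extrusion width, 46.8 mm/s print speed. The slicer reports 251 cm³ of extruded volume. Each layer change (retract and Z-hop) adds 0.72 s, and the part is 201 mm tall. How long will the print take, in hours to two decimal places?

13.31 hours

Extrusion cross-section: 0.29 × 0.39 → 0.1131 mm².
Path length: 251000 mm³ / 0.1131 mm² → 2219275 mm.
Extrusion time = 2219275 / 46.8, so 47420.4 s.
Number of layers: 201 / 0.29 → 694 (rounded up).
Z-hop total = 694 × 0.72, so 499.68 s.
Altogether 47420.4 + 499.68 = 47920.08 s, i.e. 13.31 hours.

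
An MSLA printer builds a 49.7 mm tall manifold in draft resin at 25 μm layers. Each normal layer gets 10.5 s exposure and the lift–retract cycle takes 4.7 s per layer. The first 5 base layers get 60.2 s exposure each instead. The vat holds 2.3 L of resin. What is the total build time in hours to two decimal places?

8.46 hours

Layer count = ceil(49.7 / 0.025) = 1988.
Burn-in layers = 5 × (60.2 + 4.7), so 324.5 s.
Normal layers = 1983 × (10.5 + 4.7), so 30141.6 s.
Sum: 324.5 + 30141.6 = 30466.1 s → 8.46 hours.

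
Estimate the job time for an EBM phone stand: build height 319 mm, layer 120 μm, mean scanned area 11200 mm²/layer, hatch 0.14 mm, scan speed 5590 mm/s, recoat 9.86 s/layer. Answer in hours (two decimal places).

Layers = ⌈319/0.12⌉ = 2659.
Per-layer scan distance = 11200 / 0.14 = 80000 mm.
Per-layer scan time = 80000 / 5590, so 14.3113 s.
Layer cycle = 14.3113 + 9.86 = 24.1713 s.
Total: 2659 × 24.1713 s = 64271.4867 s → 17.85 hours.

17.85 hours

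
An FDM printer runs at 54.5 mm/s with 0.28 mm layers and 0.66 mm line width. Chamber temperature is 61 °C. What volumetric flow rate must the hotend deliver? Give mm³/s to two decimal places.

Bead cross-section = 0.28 × 0.66 = 0.1848 mm².
Volumetric flow = 54.5 × 0.1848 = 10.07 mm³/s.

10.07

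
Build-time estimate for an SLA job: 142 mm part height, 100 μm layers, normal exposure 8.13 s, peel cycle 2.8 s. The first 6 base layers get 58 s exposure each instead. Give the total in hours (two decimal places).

4.39 hours

Layers = ⌈142/0.1⌉ = 1420.
Bottom layers: 6 × (58 + 2.8) → 364.8 s.
Remaining layers: 1414 × (8.13 + 2.8) → 15455.02 s.
Total = 364.8 + 15455.02 = 15819.82 s = 4.39 hours.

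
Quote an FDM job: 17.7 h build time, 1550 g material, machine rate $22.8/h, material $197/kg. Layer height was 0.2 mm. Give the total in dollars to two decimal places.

Machine cost = 22.8 × 17.7 = $403.56.
Material charge = 197 × 1550/1000, so $305.35.
Job cost: 403.56 + 305.35 = $708.91.

$708.91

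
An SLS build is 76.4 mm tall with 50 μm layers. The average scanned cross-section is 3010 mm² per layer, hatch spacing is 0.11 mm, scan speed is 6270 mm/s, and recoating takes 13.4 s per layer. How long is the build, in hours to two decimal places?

Layers = ⌈76.4/0.05⌉ = 1528.
Per-layer scan distance = 3010 / 0.11 = 27363.6 mm.
Laser time per layer = 27363.6 / 6270 = 4.3642 s.
Time per layer = 4.3642 + 13.4, so 17.7642 s.
Build time = 1528 × 17.7642 = 27143.6976 s = 7.54 hours.

7.54 hours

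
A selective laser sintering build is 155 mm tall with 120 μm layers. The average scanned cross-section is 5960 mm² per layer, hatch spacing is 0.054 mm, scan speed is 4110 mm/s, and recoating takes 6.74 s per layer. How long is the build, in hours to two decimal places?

Layer count = ceil(155 / 0.12) = 1292.
Scan path per layer: 5960 / 0.054 → 110370.4 mm.
Per-layer scan time: 110370.4 / 4110 → 26.8541 s.
Time per layer = 26.8541 + 6.74 = 33.5941 s.
Build time = 1292 × 33.5941 = 43403.5772 s = 12.06 hours.

12.06 hours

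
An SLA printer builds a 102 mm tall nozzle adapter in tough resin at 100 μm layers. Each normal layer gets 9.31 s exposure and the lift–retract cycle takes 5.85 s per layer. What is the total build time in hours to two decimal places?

4.30 hours

Layer count = ceil(102 / 0.1) = 1020.
Per-layer time: 9.31 + 5.85 → 15.16 s.
Total = 1020 × 15.16 = 15463.2 s = 4.30 hours.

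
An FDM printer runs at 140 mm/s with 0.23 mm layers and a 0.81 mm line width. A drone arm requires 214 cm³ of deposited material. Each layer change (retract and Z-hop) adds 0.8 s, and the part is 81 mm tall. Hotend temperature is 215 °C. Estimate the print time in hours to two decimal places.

Bead cross-section = 0.23 × 0.81 = 0.1863 mm².
Toolpath length = 214 cm³ / 0.1863 mm² = 214000 / 0.1863 = 1148684.9 mm.
Time extruding: 1148684.9 / 140 → 8204.9 s.
Layers = ⌈81/0.23⌉ = 353.
Layer-change overhead: 353 × 0.8 → 282.4 s.
Altogether 8204.9 + 282.4 = 8487.3 s, i.e. 2.36 hours.

2.36 hours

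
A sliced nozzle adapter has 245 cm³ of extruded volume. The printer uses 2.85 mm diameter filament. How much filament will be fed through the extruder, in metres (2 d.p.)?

38.40 m

Filament cross-section = π × (2.85/2)² = 6.3794 mm².
Length = 245 cm³ / 6.3794 mm² = 245000 / 6.3794 = 38404.87 mm = 38.40 m.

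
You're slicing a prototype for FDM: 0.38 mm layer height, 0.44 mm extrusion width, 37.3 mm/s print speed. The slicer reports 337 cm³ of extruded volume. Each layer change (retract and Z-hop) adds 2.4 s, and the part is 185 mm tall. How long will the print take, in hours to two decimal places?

Line area: 0.38 × 0.44 → 0.1672 mm².
Total extruded path = 337000/0.1672 = 2015550.2 mm.
Extrusion time = 2015550.2 / 37.3, so 54036.2 s.
Layers = ⌈185/0.38⌉ = 487.
Non-print overhead: 487 × 2.4 → 1168.8 s.
Total = 54036.2 + 1168.8 = 55205 s = 15.33 hours.

15.33 hours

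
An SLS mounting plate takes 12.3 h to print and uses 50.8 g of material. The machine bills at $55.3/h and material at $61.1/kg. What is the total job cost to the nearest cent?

Time charge: 55.3 × 12.3 → $680.19.
Material charge = 61.1 × 50.8/1000, so $3.10388.
Total = 680.19 + 3.10388 = 683.29388 ≈ $683.29.

$683.29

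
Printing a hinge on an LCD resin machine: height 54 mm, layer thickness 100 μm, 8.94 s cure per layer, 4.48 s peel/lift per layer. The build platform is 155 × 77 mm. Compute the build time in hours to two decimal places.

2.01 hours

Layers = ⌈54/0.1⌉ = 540.
Each layer takes = 8.94 + 4.48, so 13.42 s.
Total = 540 × 13.42 = 7246.8 s = 2.01 hours.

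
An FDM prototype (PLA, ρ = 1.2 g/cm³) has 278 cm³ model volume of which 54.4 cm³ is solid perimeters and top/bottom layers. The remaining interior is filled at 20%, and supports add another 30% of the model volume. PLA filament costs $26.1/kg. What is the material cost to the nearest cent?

$5.72

Volume inside the shell = 278 − 54.4 = 223.6 cm³.
Infill volume = 0.20 × 223.6, so 44.72 cm³.
Support: 0.30 × 278 → 83.4 cm³.
Total extruded = 54.4 + 44.72 + 83.4, so 182.52 cm³.
Mass = 182.52 × 1.2 = 219.024 g.
At $26.1/kg: 219.024/1000 × 26.1 = $5.72.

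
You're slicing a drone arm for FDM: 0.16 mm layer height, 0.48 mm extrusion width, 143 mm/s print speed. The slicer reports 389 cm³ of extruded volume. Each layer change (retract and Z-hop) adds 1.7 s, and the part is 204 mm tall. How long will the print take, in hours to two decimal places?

10.44 hours

Bead cross-section: 0.16 × 0.48 → 0.0768 mm².
Total extruded path = 389000/0.0768 = 5065104.2 mm.
Time extruding: 5065104.2 / 143 → 35420.3 s.
Number of layers: 204 / 0.16 → 1275 (rounded up).
Non-print overhead = 1275 × 1.7, so 2167.5 s.
Total = 35420.3 + 2167.5 = 37587.8 s = 10.44 hours.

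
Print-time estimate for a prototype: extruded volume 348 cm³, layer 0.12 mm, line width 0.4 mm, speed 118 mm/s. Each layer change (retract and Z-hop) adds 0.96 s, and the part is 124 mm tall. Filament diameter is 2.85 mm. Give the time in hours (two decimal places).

Bead cross-section = 0.12 × 0.4 = 0.048 mm².
Toolpath length = 348 cm³ / 0.048 mm² = 348000 / 0.048 = 7250000 mm.
Extrusion time = 7250000 / 118, so 61440.7 s.
Layer count = ceil(124 / 0.12) = 1034.
Z-hop total = 1034 × 0.96 = 992.64 s.
Altogether 61440.7 + 992.64 = 62433.34 s, i.e. 17.34 hours.

17.34 hours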